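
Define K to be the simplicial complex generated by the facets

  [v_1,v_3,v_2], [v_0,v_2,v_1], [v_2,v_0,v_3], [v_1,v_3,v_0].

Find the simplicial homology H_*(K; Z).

Fix the vertex order v_0 < v_1 < v_2 < v_3 and write every simplex with vertices in increasing order. Then dim K = 2 and the simplices of K are:

  0-simplices (4): [v_0], [v_1], [v_2], [v_3]
  1-simplices (6): [v_0,v_1], [v_0,v_2], [v_0,v_3], [v_1,v_2], [v_1,v_3], [v_2,v_3]
  2-simplices (4): [v_0,v_1,v_2], [v_0,v_1,v_3], [v_0,v_2,v_3], [v_1,v_2,v_3]

Hence C_0 ≅ Z^4, C_1 ≅ Z^6, C_2 ≅ Z^4.

Boundary ∂_1: C_1 → C_0 sends each edge [p,q] (with p < q) to q − p.
The resulting 4×6 matrix has rank 3, and its Smith normal form has invariant factors (1,1,1).

∂_2: C_2 → C_1 acts by ∂[p,q,r] = [q,r] − [p,r] + [p,q]. For instance
  ∂[v_0,v_1,v_3] = [v_1,v_3] − [v_0,v_3] + [v_0,v_1],
  ∂[v_0,v_1,v_2] = [v_1,v_2] − [v_0,v_2] + [v_0,v_1].
The 6×4 boundary matrix has rank 3 and Smith normal form diag(1,1,1).

Now H_k = ker ∂_k / im ∂_{k+1}, so:

  H_0: rank C_0 − rank ∂_1 = 4 − 3 = 1, and the invariant factors of ∂_1 are all 1, so H_0 ≅ Z.
  H_1: rank ker ∂_1 − rank ∂_2 = (6 − 3) − 3 = 0, and the invariant factors of ∂_2 are all 1, so H_1 ≅ 0.
  H_2: rank ker ∂_2 − rank ∂_3 = (4 − 3) − 0 = 1, and there is no ∂_3, so H_2 ≅ Z.

As a check, the Euler characteristic is 4 − 6 + 4 = 2, which agrees with 1 − 0 + 1 = 2.
(K is a triangulation of the 2-sphere S^2.)

H_0 ≅ Z,  H_1 = 0,  H_2 ≅ Z.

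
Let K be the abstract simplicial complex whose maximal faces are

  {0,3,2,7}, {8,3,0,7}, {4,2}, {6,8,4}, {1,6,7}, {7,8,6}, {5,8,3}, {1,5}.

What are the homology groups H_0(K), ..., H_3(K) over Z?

K has 9 vertices, 19 edges, 11 triangles, 2 3-simplices.
rank ∂_0 = 0, rank ∂_1 = 8 ⇒ b_0 = 9 − 0 − 8 = 1; all invariant factors of ∂_1 are 1 so no torsion. So H_0 ≅ Z.
rank ∂_1 = 8, rank ∂_2 = 9 ⇒ b_1 = 19 − 8 − 9 = 2; all invariant factors of ∂_2 are 1 so no torsion. So H_1 ≅ Z^2.
rank ∂_2 = 9, rank ∂_3 = 2 ⇒ b_2 = 11 − 9 − 2 = 0; all invariant factors of ∂_3 are 1 so no torsion. So H_2 ≅ 0.
rank ∂_3 = 2, rank ∂_4 = 0 ⇒ b_3 = 2 − 2 − 0 = 0. So H_3 ≅ 0.

H_0 = Z,  H_1 = Z^2,  H_2 = 0,  H_3 = 0.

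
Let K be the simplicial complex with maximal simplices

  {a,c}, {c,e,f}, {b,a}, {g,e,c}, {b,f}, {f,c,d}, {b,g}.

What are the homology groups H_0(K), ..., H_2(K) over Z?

H_0 = Z,  H_1 = Z^2,  H_2 = 0.

Fix the vertex order a < b < c < d < e < f < g and write every simplex with vertices in increasing order. Then dim K = 2 and the simplices of K are:

  0-simplices (7): a, b, c, d, e, f, g
  1-simplices (11): ab, ac, bf, bg, cd, ce, cf, cg, df, ef, eg
  2-simplices (3): cdf, cef, ceg

giving chain groups C_0 ≅ Z^7, C_1 ≅ Z^11, C_2 ≅ Z^3.

∂_1: C_1 → C_0 sends each edge [p,q] (with p < q) to q − p. For instance
  ∂cd = d − c.
This gives a 7×11 integer matrix of rank 6; reducing to Smith normal form yields diagonal entries (1,1,1,1,1,1).

Boundary ∂_2: C_2 → C_1 sends each 2-simplex [p,q,r] to [q,r] − [p,r] + [p,q]. For instance
  ∂cef = ef − cf + ce,
  ∂ceg = eg − cg + ce.
This gives a 11×3 integer matrix of rank 3; reducing to Smith normal form yields diagonal entries (1,1,1).

Reading off H_k = ker ∂_k / im ∂_{k+1}:

  H_0: rank C_0 − rank ∂_1 = 7 − 6 = 1, and the invariant factors of ∂_1 are all 1, so H_0 ≅ Z.
  H_1: rank ker ∂_1 − rank ∂_2 = (11 − 6) − 3 = 2, and the invariant factors of ∂_2 are all 1, so H_1 ≅ Z^2.
  H_2: rank ker ∂_2 − rank ∂_3 = (3 − 3) − 0 = 0, and there is no ∂_3, so H_2 ≅ 0.

As a check, the Euler characteristic is 7 − 11 + 3 = -1, which agrees with 1 − 2 + 0 = -1.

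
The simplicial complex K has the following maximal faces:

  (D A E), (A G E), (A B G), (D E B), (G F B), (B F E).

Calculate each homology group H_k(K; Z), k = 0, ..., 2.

H_0 = Z,  H_1 = Z,  H_2 = 0.

We work with the vertex ordering A < B < D < E < F < G. The simplices of K, each written with vertices in increasing order, are:

  0-simplices (6): A, B, D, E, F, G
  1-simplices (12): AB, AD, AE, AG, BD, BE, BF, BG, DE, EF, EG, FG
  2-simplices (6): ABG, ADE, AEG, BDE, BEF, BFG

giving chain groups C_0 ≅ Z^6, C_1 ≅ Z^12, C_2 ≅ Z^6.

The boundary map ∂_1: C_1 → C_0 is given by ∂[p,q] = [q] − [p].
The resulting 6×12 matrix has rank 5, and its Smith normal form has invariant factors (1,1,1,1,1).

∂_2: C_2 → C_1 maps a triangle to the signed sum of its edges. For instance
  ∂ADE = DE − AE + AD,
  ∂BDE = DE − BE + BD.
The 12×6 boundary matrix has rank 6 and Smith normal form diag(1,1,1,1,1,1).

Now H_k = ker ∂_k / im ∂_{k+1}, so:

  H_0: rank C_0 − rank ∂_1 = 6 − 5 = 1, and the invariant factors of ∂_1 are all 1, so H_0 ≅ Z.
  H_1: rank ker ∂_1 − rank ∂_2 = (12 − 5) − 6 = 1, and the invariant factors of ∂_2 are all 1, so H_1 ≅ Z.
  H_2: rank ker ∂_2 − rank ∂_3 = (6 − 6) − 0 = 0, and there is no ∂_3, so H_2 ≅ 0.

(K is a triangulation of the cylinder S^1 x I.)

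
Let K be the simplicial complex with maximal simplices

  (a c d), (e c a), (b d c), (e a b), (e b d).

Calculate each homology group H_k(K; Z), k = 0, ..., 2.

K has 5 vertices, 10 edges, 5 triangles.
rank ∂_0 = 0, rank ∂_1 = 4 ⇒ b_0 = 5 − 0 − 4 = 1; all invariant factors of ∂_1 are 1 so no torsion. So H_0 ≅ Z.
rank ∂_1 = 4, rank ∂_2 = 5 ⇒ b_1 = 10 − 4 − 5 = 1; all invariant factors of ∂_2 are 1 so no torsion. So H_1 ≅ Z.
rank ∂_2 = 5, rank ∂_3 = 0 ⇒ b_2 = 5 − 5 − 0 = 0. So H_2 ≅ 0.

H_0 ≅ Z,  H_1 ≅ Z,  H_2 = 0.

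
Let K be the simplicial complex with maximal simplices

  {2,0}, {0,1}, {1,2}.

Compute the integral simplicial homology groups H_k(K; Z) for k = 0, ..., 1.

K has 3 vertices, 3 edges.
rank ∂_0 = 0, rank ∂_1 = 2 ⇒ b_0 = 3 − 0 − 2 = 1; all invariant factors of ∂_1 are 1 so no torsion. So H_0 ≅ Z.
rank ∂_1 = 2, rank ∂_2 = 0 ⇒ b_1 = 3 − 2 − 0 = 1. So H_1 ≅ Z.

H_0 ≅ Z,  H_1 ≅ Z.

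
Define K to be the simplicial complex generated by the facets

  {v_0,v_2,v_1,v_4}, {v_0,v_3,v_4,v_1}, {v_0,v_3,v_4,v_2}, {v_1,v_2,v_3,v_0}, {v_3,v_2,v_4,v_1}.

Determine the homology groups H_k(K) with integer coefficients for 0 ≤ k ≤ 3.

Order the vertices as v_0 < v_1 < v_2 < v_3 < v_4. Listing each simplex with vertices in this order, K has dimension 3 with simplices:

  0-simplices (5): [v_0], [v_1], [v_2], [v_3], [v_4]
  1-simplices (10): [v_0,v_1], [v_0,v_2], [v_0,v_3], [v_0,v_4], [v_1,v_2], [v_1,v_3], [v_1,v_4], [v_2,v_3], [v_2,v_4], [v_3,v_4]
  2-simplices (10): [v_0,v_1,v_2], [v_0,v_1,v_3], [v_0,v_1,v_4], [v_0,v_2,v_3], [v_0,v_2,v_4], [v_0,v_3,v_4], [v_1,v_2,v_3], [v_1,v_2,v_4], [v_1,v_3,v_4], [v_2,v_3,v_4]
  3-simplices (5): [v_0,v_1,v_2,v_3], [v_0,v_1,v_2,v_4], [v_0,v_1,v_3,v_4], [v_0,v_2,v_3,v_4], [v_1,v_2,v_3,v_4]

so the chain groups are C_0 ≅ Z^5, C_1 ≅ Z^10, C_2 ≅ Z^10, C_3 ≅ Z^5.

Boundary ∂_1: C_1 → C_0 maps an edge to its endpoints' difference, ∂[p,q] = q − p.
The 5×10 boundary matrix has rank 4 and Smith normal form diag(1,1,1,1).

∂_2: C_2 → C_1 sends each 2-simplex [p,q,r] to [q,r] − [p,r] + [p,q]. For instance
  ∂[v_0,v_2,v_4] = [v_2,v_4] − [v_0,v_4] + [v_0,v_2],
  ∂[v_0,v_2,v_3] = [v_2,v_3] − [v_0,v_3] + [v_0,v_2].
The 10×10 boundary matrix has rank 6 and Smith normal form diag(1,1,1,1,1,1).

The boundary map ∂_3: C_3 → C_2 sends each 3-simplex σ to the alternating sum Σ_i (−1)^i (σ with its i-th vertex removed). For instance
  ∂[v_0,v_1,v_2,v_4] = [v_1,v_2,v_4] − [v_0,v_2,v_4] + [v_0,v_1,v_4] − [v_0,v_1,v_2],
  ∂[v_0,v_1,v_2,v_3] = [v_1,v_2,v_3] − [v_0,v_2,v_3] + [v_0,v_1,v_3] − [v_0,v_1,v_2].
The resulting 10×5 matrix has rank 4, and its Smith normal form has invariant factors (1,1,1,1).

Reading off H_k = ker ∂_k / im ∂_{k+1}:

  H_0: rank C_0 − rank ∂_1 = 5 − 4 = 1, and the invariant factors of ∂_1 are all 1, so H_0 ≅ Z.
  H_1: rank ker ∂_1 − rank ∂_2 = (10 − 4) − 6 = 0, and the invariant factors of ∂_2 are all 1, so H_1 ≅ 0.
  H_2: rank ker ∂_2 − rank ∂_3 = (10 − 6) − 4 = 0, and the invariant factors of ∂_3 are all 1, so H_2 ≅ 0.
  H_3: rank ker ∂_3 − rank ∂_4 = (5 − 4) − 0 = 1, and there is no ∂_4, so H_3 ≅ Z.

(K is a triangulation of the 3-sphere S^3.)

H_0 = Z,  H_1 = 0,  H_2 = 0,  H_3 = Z.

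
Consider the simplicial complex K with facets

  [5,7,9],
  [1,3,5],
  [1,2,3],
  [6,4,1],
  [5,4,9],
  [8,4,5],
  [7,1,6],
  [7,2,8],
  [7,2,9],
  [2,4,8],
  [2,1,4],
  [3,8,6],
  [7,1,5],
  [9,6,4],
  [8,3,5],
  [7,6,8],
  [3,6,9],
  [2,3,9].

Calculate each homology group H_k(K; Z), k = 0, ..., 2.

H_0 ≅ Z,  H_1 ≅ Z^2,  H_2 ≅ Z.

Fix the vertex order 1 < 2 < 3 < 4 < 5 < 6 < 7 < 8 < 9 and write every simplex with vertices in increasing order. Then dim K = 2 and the simplices of K are:

  0-simplices (9): [1], [2], [3], [4], [5], [6], [7], [8], [9]
  1-simplices (27): (27 of them)
  2-simplices (18): [1,2,3], [1,2,4], [1,3,5], [1,4,6], [1,5,7], [1,6,7], [2,3,9], [2,4,8], [2,7,8], [2,7,9], [3,5,8], [3,6,8], [3,6,9], [4,5,8], [4,5,9], [4,6,9], [5,7,9], [6,7,8]

giving chain groups C_0 ≅ Z^9, C_1 ≅ Z^27, C_2 ≅ Z^18.

The boundary map ∂_1: C_1 → C_0 is given by ∂[p,q] = [q] − [p]. For instance
  ∂[6,7] = [7] − [6].
This gives a 9×27 integer matrix of rank 8; reducing to Smith normal form yields diagonal entries (1,1,1,1,1,1,1,1).

Boundary ∂_2: C_2 → C_1 maps a triangle to the signed sum of its edges. For instance
  ∂[1,5,7] = [5,7] − [1,7] + [1,5],
  ∂[2,3,9] = [3,9] − [2,9] + [2,3].
The resulting 27×18 matrix has rank 17, and its Smith normal form has invariant factors (1,1,1,1,1,1,1,1,1,1,1,1,1,1,1,1,1).

From H_k ≅ ker(∂_k) / im(∂_{k+1}) we obtain:

  H_0: rank C_0 − rank ∂_1 = 9 − 8 = 1, and the invariant factors of ∂_1 are all 1, so H_0 ≅ Z.
  H_1: rank ker ∂_1 − rank ∂_2 = (27 − 8) − 17 = 2, and the invariant factors of ∂_2 are all 1, so H_1 ≅ Z^2.
  H_2: rank ker ∂_2 − rank ∂_3 = (18 − 17) − 0 = 1, and there is no ∂_3, so H_2 ≅ Z.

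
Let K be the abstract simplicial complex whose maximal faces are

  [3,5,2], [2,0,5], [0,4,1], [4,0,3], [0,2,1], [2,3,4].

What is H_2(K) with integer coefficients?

H_2 ≅ 0.

Take the total order 0 < 1 < 2 < 3 < 4 < 5 on the vertex set. Then K (dimension 2) consists of the simplices:

  0-simplices (6): [0], [1], [2], [3], [4], [5]
  1-simplices (12): [0,1], [0,2], [0,3], [0,4], [0,5], [1,2], [1,4], [2,3], [2,4], [2,5], [3,4], [3,5]
  2-simplices (6): [0,1,2], [0,1,4], [0,2,5], [0,3,4], [2,3,4], [2,3,5]

so the chain groups are C_0 ≅ Z^6, C_1 ≅ Z^12, C_2 ≅ Z^6.

The boundary map ∂_1: C_1 → C_0 sends each edge [p,q] (with p < q) to q − p. For instance
  ∂[2,3] = [3] − [2].
As a 6×12 matrix over Z this has rank 5, with invariant factors (1,1,1,1,1).

∂_2: C_2 → C_1 acts by ∂[p,q,r] = [q,r] − [p,r] + [p,q]. For instance
  ∂[2,3,4] = [3,4] − [2,4] + [2,3],
  ∂[0,3,4] = [3,4] − [0,4] + [0,3].
The 12×6 boundary matrix has rank 6 and Smith normal form diag(1,1,1,1,1,1).

Now H_k = ker ∂_k / im ∂_{k+1}, so:

  H_2: rank ker ∂_2 − rank ∂_3 = (6 − 6) − 0 = 0, and there is no ∂_3, so H_2 = 0.

(K is a triangulation of the cylinder S^1 x I.)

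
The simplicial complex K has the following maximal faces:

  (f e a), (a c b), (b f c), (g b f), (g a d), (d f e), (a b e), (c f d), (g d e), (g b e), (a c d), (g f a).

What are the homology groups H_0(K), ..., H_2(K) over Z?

Fix the vertex order a < b < c < d < e < f < g and write every simplex with vertices in increasing order. Then dim K = 2 and the simplices of K are:

  0-simplices (7): a, b, c, d, e, f, g
  1-simplices (18): ab, ac, ad, ae, af, ag, bc, be, bf, bg, cd, cf, de, df, dg, ef, eg, fg
  2-simplices (12): abc, abe, acd, adg, aef, afg, bcf, beg, bfg, cdf, def, deg

Hence C_0 ≅ Z^7, C_1 ≅ Z^18, C_2 ≅ Z^12.

The boundary map ∂_1: C_1 → C_0 sends each edge [p,q] (with p < q) to q − p.
This gives a 7×18 integer matrix of rank 6; reducing to Smith normal form yields diagonal entries (1,1,1,1,1,1).

Boundary ∂_2: C_2 → C_1 sends each 2-simplex [p,q,r] to [q,r] − [p,r] + [p,q]. For instance
  ∂deg = eg − dg + de,
  ∂def = ef − df + de.
This gives a 18×12 integer matrix of rank 12; reducing to Smith normal form yields diagonal entries (1,1,1,1,1,1,1,1,1,1,1,2).

From H_k ≅ ker(∂_k) / im(∂_{k+1}) we obtain:

  H_0: rank C_0 − rank ∂_1 = 7 − 6 = 1, and the invariant factors of ∂_1 are all 1, so H_0 = Z.
  H_1: rank ker ∂_1 − rank ∂_2 = (18 − 6) − 12 = 0, and ∂_2 has invariant factor 2 > 1, so H_1 = Z/2.
  H_2: rank ker ∂_2 − rank ∂_3 = (12 − 12) − 0 = 0, and there is no ∂_3, so H_2 = 0.

H_0 ≅ Z,  H_1 ≅ Z/2,  H_2 = 0.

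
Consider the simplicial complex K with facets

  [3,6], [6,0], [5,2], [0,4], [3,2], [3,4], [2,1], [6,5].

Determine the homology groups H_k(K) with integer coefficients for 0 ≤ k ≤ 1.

H_0 = Z,  H_1 = Z^2.

Order the vertices as 0 < 1 < 2 < 3 < 4 < 5 < 6. Listing each simplex with vertices in this order, K has dimension 1 with simplices:

  0-simplices (7): [0], [1], [2], [3], [4], [5], [6]
  1-simplices (8): [0,4], [0,6], [1,2], [2,3], [2,5], [3,4], [3,6], [5,6]

so the chain groups are C_0 ≅ Z^7, C_1 ≅ Z^8.

The boundary map ∂_1: C_1 → C_0 maps an edge to its endpoints' difference, ∂[p,q] = q − p. For instance
  ∂[3,6] = [6] − [3].
This gives a 7×8 integer matrix of rank 6; reducing to Smith normal form yields diagonal entries (1,1,1,1,1,1).

Reading off H_k = ker ∂_k / im ∂_{k+1}:

  H_0: rank C_0 − rank ∂_1 = 7 − 6 = 1, and the invariant factors of ∂_1 are all 1, so H_0 = Z.
  H_1: rank ker ∂_1 − rank ∂_2 = (8 − 6) − 0 = 2, and there is no ∂_2, so H_1 = Z^2.

As a check, the Euler characteristic is 7 − 8 = -1, which agrees with 1 − 2 = -1.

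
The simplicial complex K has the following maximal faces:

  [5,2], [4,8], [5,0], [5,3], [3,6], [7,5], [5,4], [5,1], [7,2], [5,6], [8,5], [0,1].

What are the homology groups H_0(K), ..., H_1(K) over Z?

Order the vertices as 0 < 1 < 2 < 3 < 4 < 5 < 6 < 7 < 8. Listing each simplex with vertices in this order, K has dimension 1 with simplices:

  0-simplices (9): [0], [1], [2], [3], [4], [5], [6], [7], [8]
  1-simplices (12): [0,1], [0,5], [1,5], [2,5], [2,7], [3,5], [3,6], [4,5], [4,8], [5,6], [5,7], [5,8]

Hence C_0 ≅ Z^9, C_1 ≅ Z^12.

Boundary ∂_1: C_1 → C_0 is given by ∂[p,q] = [q] − [p]. For instance
  ∂[4,8] = [8] − [4].
The resulting 9×12 matrix has rank 8, and its Smith normal form has invariant factors (1,1,1,1,1,1,1,1).

Computing H_k = (kernel of ∂_k) / (image of ∂_{k+1}):

  H_0: rank C_0 − rank ∂_1 = 9 − 8 = 1, and the invariant factors of ∂_1 are all 1, so H_0 = Z.
  H_1: rank ker ∂_1 − rank ∂_2 = (12 − 8) − 0 = 4, and there is no ∂_2, so H_1 = Z^4.

(K is a triangulation of a wedge of 4 circles.)

H_0 = Z,  H_1 = Z^4.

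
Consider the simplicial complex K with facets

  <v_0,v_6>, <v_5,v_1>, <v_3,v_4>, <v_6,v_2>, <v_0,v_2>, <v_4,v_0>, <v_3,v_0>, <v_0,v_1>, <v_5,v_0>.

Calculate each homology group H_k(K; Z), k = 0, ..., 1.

H_0 ≅ Z,  H_1 ≅ Z^3.

Order the vertices as v_0 < v_1 < v_2 < v_3 < v_4 < v_5 < v_6. Listing each simplex with vertices in this order, K has dimension 1 with simplices:

  0-simplices (7): [v_0], [v_1], [v_2], [v_3], [v_4], [v_5], [v_6]
  1-simplices (9): [v_0,v_1], [v_0,v_2], [v_0,v_3], [v_0,v_4], [v_0,v_5], [v_0,v_6], [v_1,v_5], [v_2,v_6], [v_3,v_4]

Hence C_0 ≅ Z^7, C_1 ≅ Z^9.

∂_1: C_1 → C_0 sends each edge [p,q] (with p < q) to q − p.
This gives a 7×9 integer matrix of rank 6; reducing to Smith normal form yields diagonal entries (1,1,1,1,1,1).

Reading off H_k = ker ∂_k / im ∂_{k+1}:

  H_0: rank C_0 − rank ∂_1 = 7 − 6 = 1, and the invariant factors of ∂_1 are all 1, so H_0 = Z.
  H_1: rank ker ∂_1 − rank ∂_2 = (9 − 6) − 0 = 3, and there is no ∂_2, so H_1 = Z^3.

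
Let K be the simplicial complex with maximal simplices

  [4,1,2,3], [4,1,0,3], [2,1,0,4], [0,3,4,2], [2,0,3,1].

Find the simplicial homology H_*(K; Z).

H_0 ≅ Z,  H_1 = 0,  H_2 = 0,  H_3 ≅ Z.

K has 5 vertices, 10 edges, 10 triangles, 5 3-simplices.
rank ∂_0 = 0, rank ∂_1 = 4 ⇒ b_0 = 5 − 0 − 4 = 1; all invariant factors of ∂_1 are 1 so no torsion. So H_0 ≅ Z.
rank ∂_1 = 4, rank ∂_2 = 6 ⇒ b_1 = 10 − 4 − 6 = 0; all invariant factors of ∂_2 are 1 so no torsion. So H_1 ≅ 0.
rank ∂_2 = 6, rank ∂_3 = 4 ⇒ b_2 = 10 − 6 − 4 = 0; all invariant factors of ∂_3 are 1 so no torsion. So H_2 ≅ 0.
rank ∂_3 = 4, rank ∂_4 = 0 ⇒ b_3 = 5 − 4 − 0 = 1. So H_3 ≅ Z.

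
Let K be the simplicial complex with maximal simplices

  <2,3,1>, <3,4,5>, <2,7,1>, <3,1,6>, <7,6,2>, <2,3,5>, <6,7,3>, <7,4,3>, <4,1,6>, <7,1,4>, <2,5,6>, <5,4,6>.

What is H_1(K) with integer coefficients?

Fix the vertex order 1 < 2 < 3 < 4 < 5 < 6 < 7 and write every simplex with vertices in increasing order. Then dim K = 2 and the simplices of K are:

  0-simplices (7): [1], [2], [3], [4], [5], [6], [7]
  1-simplices (18): [1,2], [1,3], [1,4], [1,6], [1,7], [2,3], [2,5], [2,6], [2,7], [3,4], [3,5], [3,6], [3,7], [4,5], [4,6], [4,7], [5,6], [6,7]
  2-simplices (12): [1,2,3], [1,2,7], [1,3,6], [1,4,6], [1,4,7], [2,3,5], [2,5,6], [2,6,7], [3,4,5], [3,4,7], [3,6,7], [4,5,6]

so the chain groups are C_0 ≅ Z^7, C_1 ≅ Z^18, C_2 ≅ Z^12.

Boundary ∂_1: C_1 → C_0 maps an edge to its endpoints' difference, ∂[p,q] = q − p. For instance
  ∂[2,6] = [6] − [2].
The resulting 7×18 matrix has rank 6, and its Smith normal form has invariant factors (1,1,1,1,1,1).

∂_2: C_2 → C_1 sends each 2-simplex [p,q,r] to [q,r] − [p,r] + [p,q]. For instance
  ∂[1,4,7] = [4,7] − [1,7] + [1,4],
  ∂[2,6,7] = [6,7] − [2,7] + [2,6].
As a 18×12 matrix over Z this has rank 12, with invariant factors (1,1,1,1,1,1,1,1,1,1,1,2).

Now H_k = ker ∂_k / im ∂_{k+1}, so:

  H_1: rank ker ∂_1 − rank ∂_2 = (18 − 6) − 12 = 0, and ∂_2 has invariant factor 2 > 1, so H_1 ≅ Z/2.

(K is a triangulation of the real projective plane RP^2.)

H_1 ≅ Z/2.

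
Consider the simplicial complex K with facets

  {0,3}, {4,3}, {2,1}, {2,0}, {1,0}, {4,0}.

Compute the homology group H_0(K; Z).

K has 5 vertices, 6 edges.
rank ∂_0 = 0, rank ∂_1 = 4 ⇒ b_0 = 5 − 0 − 4 = 1; all invariant factors of ∂_1 are 1 so no torsion. So H_0 = Z.

H_0 ≅ Z.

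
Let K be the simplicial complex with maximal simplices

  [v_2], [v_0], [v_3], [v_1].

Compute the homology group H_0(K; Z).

H_0 ≅ Z^4.

Fix the vertex order v_0 < v_1 < v_2 < v_3 and write every simplex with vertices in increasing order. Then dim K = 0 and the simplices of K are:

  0-simplices (4): [v_0], [v_1], [v_2], [v_3]

giving chain groups C_0 ≅ Z^4.

From H_k ≅ ker(∂_k) / im(∂_{k+1}) we obtain:

  H_0: rank C_0 − rank ∂_1 = 4 − 0 = 4, and there is no ∂_1, so H_0 = Z^4.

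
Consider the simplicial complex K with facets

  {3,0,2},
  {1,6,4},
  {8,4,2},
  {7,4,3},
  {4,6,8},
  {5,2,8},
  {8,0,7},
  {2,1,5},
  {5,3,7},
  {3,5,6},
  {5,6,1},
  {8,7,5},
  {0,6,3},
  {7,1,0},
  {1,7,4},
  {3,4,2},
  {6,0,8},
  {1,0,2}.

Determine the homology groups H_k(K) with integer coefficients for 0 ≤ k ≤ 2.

We work with the vertex ordering 0 < 1 < 2 < 3 < 4 < 5 < 6 < 7 < 8. The simplices of K, each written with vertices in increasing order, are:

  0-simplices (9): [0], [1], [2], [3], [4], [5], [6], [7], [8]
  1-simplices (27): (27 of them)
  2-simplices (18): [0,1,2], [0,1,7], [0,2,3], [0,3,6], [0,6,8], [0,7,8], [1,2,5], [1,4,6], [1,4,7], [1,5,6], [2,3,4], [2,4,8], [2,5,8], [3,4,7], [3,5,6], [3,5,7], [4,6,8], [5,7,8]

Hence C_0 ≅ Z^9, C_1 ≅ Z^27, C_2 ≅ Z^18.

Boundary ∂_1: C_1 → C_0 sends each edge [p,q] (with p < q) to q − p.
The 9×27 boundary matrix has rank 8 and Smith normal form diag(1,1,1,1,1,1,1,1).

∂_2: C_2 → C_1 sends each 2-simplex [p,q,r] to [q,r] − [p,r] + [p,q]. For instance
  ∂[2,3,4] = [3,4] − [2,4] + [2,3],
  ∂[1,4,7] = [4,7] − [1,7] + [1,4].
The resulting 27×18 matrix has rank 17, and its Smith normal form has invariant factors (1,1,1,1,1,1,1,1,1,1,1,1,1,1,1,1,1).

Computing H_k = (kernel of ∂_k) / (image of ∂_{k+1}):

  H_0: rank C_0 − rank ∂_1 = 9 − 8 = 1, and the invariant factors of ∂_1 are all 1, so H_0 = Z.
  H_1: rank ker ∂_1 − rank ∂_2 = (27 − 8) − 17 = 2, and the invariant factors of ∂_2 are all 1, so H_1 = Z^2.
  H_2: rank ker ∂_2 − rank ∂_3 = (18 − 17) − 0 = 1, and there is no ∂_3, so H_2 = Z.

As a check, the Euler characteristic is 9 − 27 + 18 = 0, which agrees with 1 − 2 + 1 = 0.

H_0 = Z,  H_1 = Z^2,  H_2 = Z.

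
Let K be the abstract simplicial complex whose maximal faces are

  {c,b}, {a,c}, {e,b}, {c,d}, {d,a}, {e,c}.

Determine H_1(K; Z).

Fix the vertex order a < b < c < d < e and write every simplex with vertices in increasing order. Then dim K = 1 and the simplices of K are:

  0-simplices (5): a, b, c, d, e
  1-simplices (6): ac, ad, bc, be, cd, ce

so the chain groups are C_0 ≅ Z^5, C_1 ≅ Z^6.

∂_1: C_1 → C_0 maps an edge to its endpoints' difference, ∂[p,q] = q − p.
The 5×6 boundary matrix has rank 4 and Smith normal form diag(1,1,1,1).

From H_k ≅ ker(∂_k) / im(∂_{k+1}) we obtain:

  H_1: rank ker ∂_1 − rank ∂_2 = (6 − 4) − 0 = 2, and there is no ∂_2, so H_1 = Z^2.

H_1 ≅ Z^2.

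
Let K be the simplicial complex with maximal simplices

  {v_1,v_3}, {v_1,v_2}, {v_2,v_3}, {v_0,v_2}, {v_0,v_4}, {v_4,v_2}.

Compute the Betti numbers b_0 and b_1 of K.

b_0 = 1, b_1 = 2.

Take the total order v_0 < v_1 < v_2 < v_3 < v_4 on the vertex set. Then K (dimension 1) consists of the simplices:

  0-simplices (5): [v_0], [v_1], [v_2], [v_3], [v_4]
  1-simplices (6): [v_0,v_2], [v_0,v_4], [v_1,v_2], [v_1,v_3], [v_2,v_3], [v_2,v_4]

so the chain groups are C_0 ≅ Z^5, C_1 ≅ Z^6.

Boundary ∂_1: C_1 → C_0 is given by ∂[p,q] = [q] − [p].
The resulting 5×6 matrix has rank 4, and its Smith normal form has invariant factors (1,1,1,1).

Now H_k = ker ∂_k / im ∂_{k+1}, so:

  H_0: rank C_0 − rank ∂_1 = 5 − 4 = 1, and the invariant factors of ∂_1 are all 1, so H_0 ≅ Z.
  H_1: rank ker ∂_1 − rank ∂_2 = (6 − 4) − 0 = 2, and there is no ∂_2, so H_1 ≅ Z^2.

As a check, the Euler characteristic is 5 − 6 = -1, which agrees with 1 − 2 = -1.

Hence the Betti numbers are b_0 = 1, b_1 = 2.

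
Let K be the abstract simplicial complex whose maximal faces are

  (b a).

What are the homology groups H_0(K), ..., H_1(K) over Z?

We work with the vertex ordering a < b. The simplices of K, each written with vertices in increasing order, are:

  0-simplices (2): a, b
  1-simplices (1): ab

giving chain groups C_0 ≅ Z^2, C_1 ≅ Z^1.

Boundary ∂_1: C_1 → C_0 sends each edge [p,q] (with p < q) to q − p. For instance
  ∂ab = b − a.
As a 2×1 matrix over Z this has rank 1, with invariant factors (1).

Now H_k = ker ∂_k / im ∂_{k+1}, so:

  H_0: rank C_0 − rank ∂_1 = 2 − 1 = 1, and the invariant factors of ∂_1 are all 1, so H_0 = Z.
  H_1: rank ker ∂_1 − rank ∂_2 = (1 − 1) − 0 = 0, and there is no ∂_2, so H_1 = 0.

As a check, the Euler characteristic is 2 − 1 = 1, which agrees with 1 − 0 = 1.

H_0 = Z,  H_1 = 0.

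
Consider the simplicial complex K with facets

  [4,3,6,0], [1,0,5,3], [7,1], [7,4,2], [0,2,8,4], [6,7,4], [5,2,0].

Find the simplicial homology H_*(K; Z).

We work with the vertex ordering 0 < 1 < 2 < 3 < 4 < 5 < 6 < 7 < 8. The simplices of K, each written with vertices in increasing order, are:

  0-simplices (9): [0], [1], [2], [3], [4], [5], [6], [7], [8]
  1-simplices (21): [0,1], [0,2], [0,3], [0,4], [0,5], [0,6], [0,8], [1,3], [1,5], [1,7], [2,4], [2,5], [2,7], [2,8], [3,4], [3,5], [3,6], [4,6], [4,7], [4,8], [6,7]
  2-simplices (15): [0,1,3], [0,1,5], [0,2,4], [0,2,5], [0,2,8], [0,3,4], [0,3,5], [0,3,6], [0,4,6], [0,4,8], [1,3,5], [2,4,7], [2,4,8], [3,4,6], [4,6,7]
  3-simplices (3): [0,1,3,5], [0,2,4,8], [0,3,4,6]

giving chain groups C_0 ≅ Z^9, C_1 ≅ Z^21, C_2 ≅ Z^15, C_3 ≅ Z^3.

The boundary map ∂_1: C_1 → C_0 maps an edge to its endpoints' difference, ∂[p,q] = q − p. For instance
  ∂[3,5] = [5] − [3].
The 9×21 boundary matrix has rank 8 and Smith normal form diag(1,1,1,1,1,1,1,1).

The boundary map ∂_2: C_2 → C_1 sends each 2-simplex [p,q,r] to [q,r] − [p,r] + [p,q]. For instance
  ∂[0,1,3] = [1,3] − [0,3] + [0,1],
  ∂[0,2,4] = [2,4] − [0,4] + [0,2].
The 21×15 boundary matrix has rank 12 and Smith normal form diag(1,1,1,1,1,1,1,1,1,1,1,1).

The boundary map ∂_3: C_3 → C_2 sends each 3-simplex σ to the alternating sum Σ_i (−1)^i (σ with its i-th vertex removed). For instance
  ∂[0,2,4,8] = [2,4,8] − [0,4,8] + [0,2,8] − [0,2,4],
  ∂[0,1,3,5] = [1,3,5] − [0,3,5] + [0,1,5] − [0,1,3].
As a 15×3 matrix over Z this has rank 3, with invariant factors (1,1,1).

Reading off H_k = ker ∂_k / im ∂_{k+1}:

  H_0: rank C_0 − rank ∂_1 = 9 − 8 = 1, and the invariant factors of ∂_1 are all 1, so H_0 ≅ Z.
  H_1: rank ker ∂_1 − rank ∂_2 = (21 − 8) − 12 = 1, and the invariant factors of ∂_2 are all 1, so H_1 ≅ Z.
  H_2: rank ker ∂_2 − rank ∂_3 = (15 − 12) − 3 = 0, and the invariant factors of ∂_3 are all 1, so H_2 ≅ 0.
  H_3: rank ker ∂_3 − rank ∂_4 = (3 − 3) − 0 = 0, and there is no ∂_4, so H_3 ≅ 0.

As a check, the Euler characteristic is 9 − 21 + 15 − 3 = 0, which agrees with 1 − 1 + 0 − 0 = 0.

H_0 ≅ Z,  H_1 ≅ Z,  H_2 = 0,  H_3 = 0.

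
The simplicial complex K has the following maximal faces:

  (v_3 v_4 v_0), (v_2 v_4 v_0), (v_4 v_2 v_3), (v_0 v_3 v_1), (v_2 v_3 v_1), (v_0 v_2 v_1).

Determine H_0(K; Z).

Fix the vertex order v_0 < v_1 < v_2 < v_3 < v_4 and write every simplex with vertices in increasing order. Then dim K = 2 and the simplices of K are:

  0-simplices (5): [v_0], [v_1], [v_2], [v_3], [v_4]
  1-simplices (9): [v_0,v_1], [v_0,v_2], [v_0,v_3], [v_0,v_4], [v_1,v_2], [v_1,v_3], [v_2,v_3], [v_2,v_4], [v_3,v_4]
  2-simplices (6): [v_0,v_1,v_2], [v_0,v_1,v_3], [v_0,v_2,v_4], [v_0,v_3,v_4], [v_1,v_2,v_3], [v_2,v_3,v_4]

so the chain groups are C_0 ≅ Z^5, C_1 ≅ Z^9, C_2 ≅ Z^6.

∂_1: C_1 → C_0 is given by ∂[p,q] = [q] − [p]. For instance
  ∂[v_0,v_4] = [v_4] − [v_0].
The 5×9 boundary matrix has rank 4 and Smith normal form diag(1,1,1,1).

The boundary map ∂_2: C_2 → C_1 sends each 2-simplex [p,q,r] to [q,r] − [p,r] + [p,q]. For instance
  ∂[v_0,v_2,v_4] = [v_2,v_4] − [v_0,v_4] + [v_0,v_2],
  ∂[v_0,v_1,v_3] = [v_1,v_3] − [v_0,v_3] + [v_0,v_1].
The 9×6 boundary matrix has rank 5 and Smith normal form diag(1,1,1,1,1).

From H_k ≅ ker(∂_k) / im(∂_{k+1}) we obtain:

  H_0: rank C_0 − rank ∂_1 = 5 − 4 = 1, and the invariant factors of ∂_1 are all 1, so H_0 ≅ Z.

H_0 = Z.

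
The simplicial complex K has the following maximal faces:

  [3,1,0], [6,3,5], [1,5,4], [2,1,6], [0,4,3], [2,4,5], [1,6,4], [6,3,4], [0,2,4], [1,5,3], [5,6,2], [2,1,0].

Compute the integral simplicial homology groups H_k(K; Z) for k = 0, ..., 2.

H_0 = Z,  H_1 = Z/2,  H_2 = 0.

We work with the vertex ordering 0 < 1 < 2 < 3 < 4 < 5 < 6. The simplices of K, each written with vertices in increasing order, are:

  0-simplices (7): [0], [1], [2], [3], [4], [5], [6]
  1-simplices (18): [0,1], [0,2], [0,3], [0,4], [1,2], [1,3], [1,4], [1,5], [1,6], [2,4], [2,5], [2,6], [3,4], [3,5], [3,6], [4,5], [4,6], [5,6]
  2-simplices (12): [0,1,2], [0,1,3], [0,2,4], [0,3,4], [1,2,6], [1,3,5], [1,4,5], [1,4,6], [2,4,5], [2,5,6], [3,4,6], [3,5,6]

so the chain groups are C_0 ≅ Z^7, C_1 ≅ Z^18, C_2 ≅ Z^12.

The boundary map ∂_1: C_1 → C_0 sends each edge [p,q] (with p < q) to q − p.
The resulting 7×18 matrix has rank 6, and its Smith normal form has invariant factors (1,1,1,1,1,1).

Boundary ∂_2: C_2 → C_1 sends each 2-simplex [p,q,r] to [q,r] − [p,r] + [p,q]. For instance
  ∂[2,4,5] = [4,5] − [2,5] + [2,4],
  ∂[0,1,3] = [1,3] − [0,3] + [0,1].
This gives a 18×12 integer matrix of rank 12; reducing to Smith normal form yields diagonal entries (1,1,1,1,1,1,1,1,1,1,1,2).

From H_k ≅ ker(∂_k) / im(∂_{k+1}) we obtain:

  H_0: rank C_0 − rank ∂_1 = 7 − 6 = 1, and the invariant factors of ∂_1 are all 1, so H_0 ≅ Z.
  H_1: rank ker ∂_1 − rank ∂_2 = (18 − 6) − 12 = 0, and ∂_2 has invariant factor 2 > 1, so H_1 ≅ Z/2.
  H_2: rank ker ∂_2 − rank ∂_3 = (12 − 12) − 0 = 0, and there is no ∂_3, so H_2 ≅ 0.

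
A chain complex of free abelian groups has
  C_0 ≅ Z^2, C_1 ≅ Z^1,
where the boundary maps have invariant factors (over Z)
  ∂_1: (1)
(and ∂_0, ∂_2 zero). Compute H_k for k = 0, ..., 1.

H_0: b_0 = 2 − 0 − 1 = 1; torsion from ∂_1 factors > 1: none. So H_0 ≅ Z.
H_1: b_1 = 1 − 1 − 0 = 0; torsion from ∂_2 factors > 1: none. So H_1 ≅ 0.

H_0 ≅ Z,  H_1 = 0.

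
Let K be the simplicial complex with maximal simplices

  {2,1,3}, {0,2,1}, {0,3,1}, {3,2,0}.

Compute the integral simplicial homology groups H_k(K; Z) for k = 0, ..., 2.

Order the vertices as 0 < 1 < 2 < 3. Listing each simplex with vertices in this order, K has dimension 2 with simplices:

  0-simplices (4): [0], [1], [2], [3]
  1-simplices (6): [0,1], [0,2], [0,3], [1,2], [1,3], [2,3]
  2-simplices (4): [0,1,2], [0,1,3], [0,2,3], [1,2,3]

giving chain groups C_0 ≅ Z^4, C_1 ≅ Z^6, C_2 ≅ Z^4.

The boundary map ∂_1: C_1 → C_0 is given by ∂[p,q] = [q] − [p]. For instance
  ∂[0,1] = [1] − [0].
The resulting 4×6 matrix has rank 3, and its Smith normal form has invariant factors (1,1,1).

The boundary map ∂_2: C_2 → C_1 maps a triangle to the signed sum of its edges. For instance
  ∂[0,2,3] = [2,3] − [0,3] + [0,2],
  ∂[0,1,3] = [1,3] − [0,3] + [0,1].
The 6×4 boundary matrix has rank 3 and Smith normal form diag(1,1,1).

Computing H_k = (kernel of ∂_k) / (image of ∂_{k+1}):

  H_0: rank C_0 − rank ∂_1 = 4 − 3 = 1, and the invariant factors of ∂_1 are all 1, so H_0 ≅ Z.
  H_1: rank ker ∂_1 − rank ∂_2 = (6 − 3) − 3 = 0, and the invariant factors of ∂_2 are all 1, so H_1 ≅ 0.
  H_2: rank ker ∂_2 − rank ∂_3 = (4 − 3) − 0 = 1, and there is no ∂_3, so H_2 ≅ Z.

As a check, the Euler characteristic is 4 − 6 + 4 = 2, which agrees with 1 − 0 + 1 = 2.

H_0 ≅ Z,  H_1 = 0,  H_2 ≅ Z.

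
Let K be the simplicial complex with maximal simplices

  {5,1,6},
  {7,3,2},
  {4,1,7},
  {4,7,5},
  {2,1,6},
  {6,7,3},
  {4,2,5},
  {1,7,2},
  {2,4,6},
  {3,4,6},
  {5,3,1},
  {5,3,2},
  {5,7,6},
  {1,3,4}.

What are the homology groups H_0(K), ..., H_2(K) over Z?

K has 7 vertices, 21 edges, 14 triangles.
rank ∂_0 = 0, rank ∂_1 = 6 ⇒ b_0 = 7 − 0 − 6 = 1; all invariant factors of ∂_1 are 1 so no torsion. So H_0 = Z.
rank ∂_1 = 6, rank ∂_2 = 13 ⇒ b_1 = 21 − 6 − 13 = 2; all invariant factors of ∂_2 are 1 so no torsion. So H_1 = Z^2.
rank ∂_2 = 13, rank ∂_3 = 0 ⇒ b_2 = 14 − 13 − 0 = 1. So H_2 = Z.

H_0 = Z,  H_1 = Z^2,  H_2 = Z.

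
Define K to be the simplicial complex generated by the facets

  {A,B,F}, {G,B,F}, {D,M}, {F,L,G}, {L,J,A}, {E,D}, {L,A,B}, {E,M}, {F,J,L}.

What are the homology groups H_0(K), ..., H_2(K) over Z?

H_0 = Z^2,  H_1 = Z^2,  H_2 = 0.

K has 9 vertices, 15 edges, 6 triangles.
rank ∂_0 = 0, rank ∂_1 = 7 ⇒ b_0 = 9 − 0 − 7 = 2; all invariant factors of ∂_1 are 1 so no torsion. So H_0 ≅ Z^2.
rank ∂_1 = 7, rank ∂_2 = 6 ⇒ b_1 = 15 − 7 − 6 = 2; all invariant factors of ∂_2 are 1 so no torsion. So H_1 ≅ Z^2.
rank ∂_2 = 6, rank ∂_3 = 0 ⇒ b_2 = 6 − 6 − 0 = 0. So H_2 ≅ 0.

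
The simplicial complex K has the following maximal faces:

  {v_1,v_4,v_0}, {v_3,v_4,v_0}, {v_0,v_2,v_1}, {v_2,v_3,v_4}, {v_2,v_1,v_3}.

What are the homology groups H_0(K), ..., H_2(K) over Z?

Fix the vertex order v_0 < v_1 < v_2 < v_3 < v_4 and write every simplex with vertices in increasing order. Then dim K = 2 and the simplices of K are:

  0-simplices (5): [v_0], [v_1], [v_2], [v_3], [v_4]
  1-simplices (10): [v_0,v_1], [v_0,v_2], [v_0,v_3], [v_0,v_4], [v_1,v_2], [v_1,v_3], [v_1,v_4], [v_2,v_3], [v_2,v_4], [v_3,v_4]
  2-simplices (5): [v_0,v_1,v_2], [v_0,v_1,v_4], [v_0,v_3,v_4], [v_1,v_2,v_3], [v_2,v_3,v_4]

so the chain groups are C_0 ≅ Z^5, C_1 ≅ Z^10, C_2 ≅ Z^5.

Boundary ∂_1: C_1 → C_0 sends each edge [p,q] (with p < q) to q − p. For instance
  ∂[v_0,v_1] = [v_1] − [v_0].
As a 5×10 matrix over Z this has rank 4, with invariant factors (1,1,1,1).

∂_2: C_2 → C_1 maps a triangle to the signed sum of its edges. For instance
  ∂[v_1,v_2,v_3] = [v_2,v_3] − [v_1,v_3] + [v_1,v_2],
  ∂[v_0,v_3,v_4] = [v_3,v_4] − [v_0,v_4] + [v_0,v_3].
The 10×5 boundary matrix has rank 5 and Smith normal form diag(1,1,1,1,1).

Computing H_k = (kernel of ∂_k) / (image of ∂_{k+1}):

  H_0: rank C_0 − rank ∂_1 = 5 − 4 = 1, and the invariant factors of ∂_1 are all 1, so H_0 = Z.
  H_1: rank ker ∂_1 − rank ∂_2 = (10 − 4) − 5 = 1, and the invariant factors of ∂_2 are all 1, so H_1 = Z.
  H_2: rank ker ∂_2 − rank ∂_3 = (5 − 5) − 0 = 0, and there is no ∂_3, so H_2 = 0.

As a check, the Euler characteristic is 5 − 10 + 5 = 0, which agrees with 1 − 1 + 0 = 0.

H_0 ≅ Z,  H_1 ≅ Z,  H_2 = 0.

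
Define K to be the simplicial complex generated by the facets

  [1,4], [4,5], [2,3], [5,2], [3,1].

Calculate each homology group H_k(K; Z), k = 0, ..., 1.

H_0 ≅ Z,  H_1 ≅ Z.

We work with the vertex ordering 1 < 2 < 3 < 4 < 5. The simplices of K, each written with vertices in increasing order, are:

  0-simplices (5): [1], [2], [3], [4], [5]
  1-simplices (5): [1,3], [1,4], [2,3], [2,5], [4,5]

so the chain groups are C_0 ≅ Z^5, C_1 ≅ Z^5.

Boundary ∂_1: C_1 → C_0 maps an edge to its endpoints' difference, ∂[p,q] = q − p.
The 5×5 boundary matrix has rank 4 and Smith normal form diag(1,1,1,1).

Computing H_k = (kernel of ∂_k) / (image of ∂_{k+1}):

  H_0: rank C_0 − rank ∂_1 = 5 − 4 = 1, and the invariant factors of ∂_1 are all 1, so H_0 = Z.
  H_1: rank ker ∂_1 − rank ∂_2 = (5 − 4) − 0 = 1, and there is no ∂_2, so H_1 = Z.

As a check, the Euler characteristic is 5 − 5 = 0, which agrees with 1 − 1 = 0.
(K is a triangulation of the circle S^1.)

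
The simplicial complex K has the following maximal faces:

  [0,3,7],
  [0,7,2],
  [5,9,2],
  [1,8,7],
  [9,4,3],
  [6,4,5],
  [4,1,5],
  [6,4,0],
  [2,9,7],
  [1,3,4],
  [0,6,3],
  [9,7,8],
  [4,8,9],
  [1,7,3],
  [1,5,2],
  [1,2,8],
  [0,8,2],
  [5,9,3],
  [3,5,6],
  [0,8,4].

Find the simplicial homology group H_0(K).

H_0 = Z.

Order the vertices as 0 < 1 < 2 < 3 < 4 < 5 < 6 < 7 < 8 < 9. Listing each simplex with vertices in this order, K has dimension 2 with simplices:

  0-simplices (10): [0], [1], [2], [3], [4], [5], [6], [7], [8], [9]
  1-simplices (30): (30 of them)
  2-simplices (20): (20 of them)

Hence C_0 ≅ Z^10, C_1 ≅ Z^30, C_2 ≅ Z^20.

∂_1: C_1 → C_0 maps an edge to its endpoints' difference, ∂[p,q] = q − p. For instance
  ∂[1,4] = [4] − [1].
As a 10×30 matrix over Z this has rank 9, with invariant factors (1,1,1,1,1,1,1,1,1).

∂_2: C_2 → C_1 acts by ∂[p,q,r] = [q,r] − [p,r] + [p,q]. For instance
  ∂[0,4,6] = [4,6] − [0,6] + [0,4],
  ∂[1,2,8] = [2,8] − [1,8] + [1,2].
As a 30×20 matrix over Z this has rank 20, with invariant factors (1,1,1,1,1,1,1,1,1,1,1,1,1,1,1,1,1,1,1,2).

Reading off H_k = ker ∂_k / im ∂_{k+1}:

  H_0: rank C_0 − rank ∂_1 = 10 − 9 = 1, and the invariant factors of ∂_1 are all 1, so H_0 ≅ Z.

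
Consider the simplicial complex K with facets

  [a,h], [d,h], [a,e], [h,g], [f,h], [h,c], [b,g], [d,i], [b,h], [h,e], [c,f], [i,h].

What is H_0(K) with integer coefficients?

We work with the vertex ordering a < b < c < d < e < f < g < h < i. The simplices of K, each written with vertices in increasing order, are:

  0-simplices (9): a, b, c, d, e, f, g, h, i
  1-simplices (12): ae, ah, bg, bh, cf, ch, dh, di, eh, fh, gh, hi

giving chain groups C_0 ≅ Z^9, C_1 ≅ Z^12.

Boundary ∂_1: C_1 → C_0 maps an edge to its endpoints' difference, ∂[p,q] = q − p.
This gives a 9×12 integer matrix of rank 8; reducing to Smith normal form yields diagonal entries (1,1,1,1,1,1,1,1).

Computing H_k = (kernel of ∂_k) / (image of ∂_{k+1}):

  H_0: rank C_0 − rank ∂_1 = 9 − 8 = 1, and the invariant factors of ∂_1 are all 1, so H_0 = Z.

(K is a triangulation of a wedge of 4 circles.)

H_0 ≅ Z.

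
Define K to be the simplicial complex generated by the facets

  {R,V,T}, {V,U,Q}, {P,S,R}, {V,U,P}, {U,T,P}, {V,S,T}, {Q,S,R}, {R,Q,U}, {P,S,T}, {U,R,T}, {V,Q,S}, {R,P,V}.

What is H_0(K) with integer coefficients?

We work with the vertex ordering P < Q < R < S < T < U < V. The simplices of K, each written with vertices in increasing order, are:

  0-simplices (7): P, Q, R, S, T, U, V
  1-simplices (18): PR, PS, PT, PU, PV, QR, QS, QU, QV, RS, RT, RU, RV, ST, SV, TU, TV, UV
  2-simplices (12): PRS, PRV, PST, PTU, PUV, QRS, QRU, QSV, QUV, RTU, RTV, STV

giving chain groups C_0 ≅ Z^7, C_1 ≅ Z^18, C_2 ≅ Z^12.

∂_1: C_1 → C_0 sends each edge [p,q] (with p < q) to q − p.
As a 7×18 matrix over Z this has rank 6, with invariant factors (1,1,1,1,1,1).

∂_2: C_2 → C_1 maps a triangle to the signed sum of its edges. For instance
  ∂PST = ST − PT + PS,
  ∂QUV = UV − QV + QU.
As a 18×12 matrix over Z this has rank 12, with invariant factors (1,1,1,1,1,1,1,1,1,1,1,2).

Now H_k = ker ∂_k / im ∂_{k+1}, so:

  H_0: rank C_0 − rank ∂_1 = 7 − 6 = 1, and the invariant factors of ∂_1 are all 1, so H_0 = Z.

H_0 = Z.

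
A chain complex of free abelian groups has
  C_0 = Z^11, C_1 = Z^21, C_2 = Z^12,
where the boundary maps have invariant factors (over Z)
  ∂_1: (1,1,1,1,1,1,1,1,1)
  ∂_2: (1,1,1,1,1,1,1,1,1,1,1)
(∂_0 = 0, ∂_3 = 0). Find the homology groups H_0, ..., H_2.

H_0: b_0 = 11 − 0 − 9 = 2; torsion from ∂_1 factors > 1: none. So H_0 ≅ Z^2.
H_1: b_1 = 21 − 9 − 11 = 1; torsion from ∂_2 factors > 1: none. So H_1 ≅ Z.
H_2: b_2 = 12 − 11 − 0 = 1; torsion from ∂_3 factors > 1: none. So H_2 ≅ Z.

H_0 ≅ Z^2,  H_1 ≅ Z,  H_2 ≅ Z.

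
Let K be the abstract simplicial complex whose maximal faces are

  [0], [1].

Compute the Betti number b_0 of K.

We work with the vertex ordering 0 < 1. The simplices of K, each written with vertices in increasing order, are:

  0-simplices (2): [0], [1]

Hence C_0 ≅ Z^2.

Computing H_k = (kernel of ∂_k) / (image of ∂_{k+1}):

  H_0: rank C_0 − rank ∂_1 = 2 − 0 = 2, and there is no ∂_1, so H_0 = Z^2.

Hence the Betti numbers are b_0 = 2.

b_0 = 2.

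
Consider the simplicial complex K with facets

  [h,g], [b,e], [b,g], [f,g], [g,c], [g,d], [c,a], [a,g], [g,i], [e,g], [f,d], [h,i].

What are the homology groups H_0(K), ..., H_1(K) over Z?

Fix the vertex order a < b < c < d < e < f < g < h < i and write every simplex with vertices in increasing order. Then dim K = 1 and the simplices of K are:

  0-simplices (9): a, b, c, d, e, f, g, h, i
  1-simplices (12): ac, ag, be, bg, cg, df, dg, eg, fg, gh, gi, hi

Hence C_0 ≅ Z^9, C_1 ≅ Z^12.

∂_1: C_1 → C_0 sends each edge [p,q] (with p < q) to q − p. For instance
  ∂gh = h − g.
This gives a 9×12 integer matrix of rank 8; reducing to Smith normal form yields diagonal entries (1,1,1,1,1,1,1,1).

Now H_k = ker ∂_k / im ∂_{k+1}, so:

  H_0: rank C_0 − rank ∂_1 = 9 − 8 = 1, and the invariant factors of ∂_1 are all 1, so H_0 ≅ Z.
  H_1: rank ker ∂_1 − rank ∂_2 = (12 − 8) − 0 = 4, and there is no ∂_2, so H_1 ≅ Z^4.

(K is a triangulation of a wedge of 4 circles.)

H_0 ≅ Z,  H_1 ≅ Z^4.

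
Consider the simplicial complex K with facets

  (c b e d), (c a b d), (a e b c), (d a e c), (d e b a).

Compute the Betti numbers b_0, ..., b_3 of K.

We work with the vertex ordering a < b < c < d < e. The simplices of K, each written with vertices in increasing order, are:

  0-simplices (5): a, b, c, d, e
  1-simplices (10): ab, ac, ad, ae, bc, bd, be, cd, ce, de
  2-simplices (10): abc, abd, abe, acd, ace, ade, bcd, bce, bde, cde
  3-simplices (5): abcd, abce, abde, acde, bcde

Hence C_0 ≅ Z^5, C_1 ≅ Z^10, C_2 ≅ Z^10, C_3 ≅ Z^5.

∂_1: C_1 → C_0 sends each edge [p,q] (with p < q) to q − p. For instance
  ∂cd = d − c.
This gives a 5×10 integer matrix of rank 4; reducing to Smith normal form yields diagonal entries (1,1,1,1).

∂_2: C_2 → C_1 maps a triangle to the signed sum of its edges. For instance
  ∂abc = bc − ac + ab,
  ∂bcd = cd − bd + bc.
The 10×10 boundary matrix has rank 6 and Smith normal form diag(1,1,1,1,1,1).

The boundary map ∂_3: C_3 → C_2 sends each 3-simplex σ to the alternating sum Σ_i (−1)^i (σ with its i-th vertex removed). For instance
  ∂abde = bde − ade + abe − abd,
  ∂bcde = cde − bde + bce − bcd.
The 10×5 boundary matrix has rank 4 and Smith normal form diag(1,1,1,1).

From H_k ≅ ker(∂_k) / im(∂_{k+1}) we obtain:

  H_0: rank C_0 − rank ∂_1 = 5 − 4 = 1, and the invariant factors of ∂_1 are all 1, so H_0 ≅ Z.
  H_1: rank ker ∂_1 − rank ∂_2 = (10 − 4) − 6 = 0, and the invariant factors of ∂_2 are all 1, so H_1 ≅ 0.
  H_2: rank ker ∂_2 − rank ∂_3 = (10 − 6) − 4 = 0, and the invariant factors of ∂_3 are all 1, so H_2 ≅ 0.
  H_3: rank ker ∂_3 − rank ∂_4 = (5 − 4) − 0 = 1, and there is no ∂_4, so H_3 ≅ Z.

(K is a triangulation of the 3-sphere S^3.)

Hence the Betti numbers are b_0 = 1, b_1 = 0, b_2 = 0, b_3 = 1.

b_0 = 1, b_1 = 0, b_2 = 0, b_3 = 1.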